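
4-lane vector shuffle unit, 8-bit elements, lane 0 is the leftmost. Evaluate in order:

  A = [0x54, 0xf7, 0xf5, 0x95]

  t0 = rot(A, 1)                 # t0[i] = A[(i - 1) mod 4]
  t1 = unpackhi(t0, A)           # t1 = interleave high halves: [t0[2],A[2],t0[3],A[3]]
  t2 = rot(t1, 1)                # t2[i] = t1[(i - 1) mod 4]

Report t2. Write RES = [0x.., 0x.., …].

t0 = [0x95, 0x54, 0xf7, 0xf5]
t1 = [0xf7, 0xf5, 0xf5, 0x95]
t2 = [0x95, 0xf7, 0xf5, 0xf5]

RES = [0x95, 0xf7, 0xf5, 0xf5]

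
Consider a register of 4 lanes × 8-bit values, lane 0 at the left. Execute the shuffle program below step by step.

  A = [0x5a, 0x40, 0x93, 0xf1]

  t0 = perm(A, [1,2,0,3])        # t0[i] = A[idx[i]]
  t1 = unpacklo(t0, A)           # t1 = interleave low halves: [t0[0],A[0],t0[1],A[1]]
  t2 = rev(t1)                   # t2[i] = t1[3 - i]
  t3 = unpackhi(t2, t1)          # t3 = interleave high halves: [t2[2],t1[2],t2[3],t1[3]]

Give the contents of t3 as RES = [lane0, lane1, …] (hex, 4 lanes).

RES = [0x5a, 0x93, 0x40, 0x40]

→ t0 |40|93|5a|f1|
→ t1 |40|5a|93|40|
→ t2 |40|93|5a|40|
→ t3 |5a|93|40|40|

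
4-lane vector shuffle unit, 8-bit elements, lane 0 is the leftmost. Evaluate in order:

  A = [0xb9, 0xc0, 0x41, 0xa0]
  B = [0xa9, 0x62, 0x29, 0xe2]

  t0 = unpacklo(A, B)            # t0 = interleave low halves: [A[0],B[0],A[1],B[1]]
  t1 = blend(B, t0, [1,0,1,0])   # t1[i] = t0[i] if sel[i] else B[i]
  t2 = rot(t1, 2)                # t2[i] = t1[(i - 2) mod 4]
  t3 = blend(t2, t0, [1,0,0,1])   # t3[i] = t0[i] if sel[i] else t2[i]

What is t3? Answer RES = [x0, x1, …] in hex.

RES = [ 0xb9  0xe2  0xb9  0x62 ]

→ t0 |b9|a9|c0|62|
→ t1 |b9|62|c0|e2|
→ t2 |c0|e2|b9|62|
→ t3 |b9|e2|b9|62|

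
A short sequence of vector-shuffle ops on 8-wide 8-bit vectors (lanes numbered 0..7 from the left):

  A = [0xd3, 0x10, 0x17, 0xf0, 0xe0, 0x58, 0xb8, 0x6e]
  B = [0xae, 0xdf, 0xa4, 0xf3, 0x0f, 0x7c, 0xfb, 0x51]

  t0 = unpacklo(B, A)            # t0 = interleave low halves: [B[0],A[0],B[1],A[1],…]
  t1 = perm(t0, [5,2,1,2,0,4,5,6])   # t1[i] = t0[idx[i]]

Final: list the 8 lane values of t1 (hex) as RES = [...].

RES = [ 0x17  0xdf  0xd3  0xdf  0xae  0xa4  0x17  0xf3 ]

t0 = [0xae, 0xd3, 0xdf, 0x10, 0xa4, 0x17, 0xf3, 0xf0]
t1 = [0x17, 0xdf, 0xd3, 0xdf, 0xae, 0xa4, 0x17, 0xf3]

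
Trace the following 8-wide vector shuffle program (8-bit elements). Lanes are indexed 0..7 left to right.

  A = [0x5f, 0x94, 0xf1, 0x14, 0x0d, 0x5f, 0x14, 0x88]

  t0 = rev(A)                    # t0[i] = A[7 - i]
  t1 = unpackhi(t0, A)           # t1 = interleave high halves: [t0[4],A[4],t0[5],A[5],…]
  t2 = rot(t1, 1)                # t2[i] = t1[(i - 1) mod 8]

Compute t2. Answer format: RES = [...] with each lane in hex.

RES = [ 0x88  0x14  0x0d  0xf1  0x5f  0x94  0x14  0x5f ]

  t0: 88 14 5f 0d 14 f1 94 5f
  t1: 14 0d f1 5f 94 14 5f 88
  t2: 88 14 0d f1 5f 94 14 5f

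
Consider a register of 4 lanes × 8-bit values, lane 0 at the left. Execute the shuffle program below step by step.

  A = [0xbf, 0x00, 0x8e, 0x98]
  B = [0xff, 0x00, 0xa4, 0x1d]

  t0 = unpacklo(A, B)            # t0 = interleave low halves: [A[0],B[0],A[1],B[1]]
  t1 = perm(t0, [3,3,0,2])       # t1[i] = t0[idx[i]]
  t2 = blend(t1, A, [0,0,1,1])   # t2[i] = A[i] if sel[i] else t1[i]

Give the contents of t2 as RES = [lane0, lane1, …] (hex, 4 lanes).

→ t0 |bf|ff|00|00|
→ t1 |00|00|bf|00|
→ t2 |00|00|8e|98|

RES = [0x00, 0x00, 0x8e, 0x98]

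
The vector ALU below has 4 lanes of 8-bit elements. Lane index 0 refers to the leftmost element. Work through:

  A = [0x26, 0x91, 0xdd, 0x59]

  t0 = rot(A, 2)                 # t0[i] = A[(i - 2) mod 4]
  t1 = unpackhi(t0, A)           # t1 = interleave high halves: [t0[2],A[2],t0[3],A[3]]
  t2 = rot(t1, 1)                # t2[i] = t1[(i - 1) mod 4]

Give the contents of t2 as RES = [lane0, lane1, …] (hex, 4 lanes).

RES = [ 0x59  0x26  0xdd  0x91 ]

t0 = [0xdd, 0x59, 0x26, 0x91]
t1 = [0x26, 0xdd, 0x91, 0x59]
t2 = [0x59, 0x26, 0xdd, 0x91]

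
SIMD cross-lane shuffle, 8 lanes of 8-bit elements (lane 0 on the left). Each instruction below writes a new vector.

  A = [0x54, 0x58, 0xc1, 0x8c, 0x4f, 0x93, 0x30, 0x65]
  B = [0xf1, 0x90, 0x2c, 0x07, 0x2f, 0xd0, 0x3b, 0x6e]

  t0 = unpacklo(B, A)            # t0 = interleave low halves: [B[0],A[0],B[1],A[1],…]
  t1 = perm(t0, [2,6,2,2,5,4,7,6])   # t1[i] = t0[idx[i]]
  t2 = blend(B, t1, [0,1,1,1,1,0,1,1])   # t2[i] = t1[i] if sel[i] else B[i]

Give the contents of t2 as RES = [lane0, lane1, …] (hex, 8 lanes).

RES = [0xf1, 0x07, 0x90, 0x90, 0xc1, 0xd0, 0x8c, 0x07]

→ t0 |f1|54|90|58|2c|c1|07|8c|
→ t1 |90|07|90|90|c1|2c|8c|07|
→ t2 |f1|07|90|90|c1|d0|8c|07|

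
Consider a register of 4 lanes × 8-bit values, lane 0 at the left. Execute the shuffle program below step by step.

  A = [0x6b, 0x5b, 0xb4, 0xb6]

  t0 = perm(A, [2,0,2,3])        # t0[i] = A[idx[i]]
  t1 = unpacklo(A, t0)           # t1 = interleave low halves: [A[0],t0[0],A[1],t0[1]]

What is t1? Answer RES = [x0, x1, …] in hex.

RES = [ 0x6b  0xb4  0x5b  0x6b ]

  t0: b4 6b b4 b6
  t1: 6b b4 5b 6b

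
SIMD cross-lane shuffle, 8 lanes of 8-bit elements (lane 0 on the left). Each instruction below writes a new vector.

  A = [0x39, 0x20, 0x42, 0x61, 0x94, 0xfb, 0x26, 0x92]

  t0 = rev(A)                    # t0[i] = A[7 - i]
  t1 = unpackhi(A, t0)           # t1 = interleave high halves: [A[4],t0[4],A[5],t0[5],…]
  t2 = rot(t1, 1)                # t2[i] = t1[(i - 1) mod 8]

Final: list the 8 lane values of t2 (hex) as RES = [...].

RES = [ 0x39  0x94  0x61  0xfb  0x42  0x26  0x20  0x92 ]

→ t0 |92|26|fb|94|61|42|20|39|
→ t1 |94|61|fb|42|26|20|92|39|
→ t2 |39|94|61|fb|42|26|20|92|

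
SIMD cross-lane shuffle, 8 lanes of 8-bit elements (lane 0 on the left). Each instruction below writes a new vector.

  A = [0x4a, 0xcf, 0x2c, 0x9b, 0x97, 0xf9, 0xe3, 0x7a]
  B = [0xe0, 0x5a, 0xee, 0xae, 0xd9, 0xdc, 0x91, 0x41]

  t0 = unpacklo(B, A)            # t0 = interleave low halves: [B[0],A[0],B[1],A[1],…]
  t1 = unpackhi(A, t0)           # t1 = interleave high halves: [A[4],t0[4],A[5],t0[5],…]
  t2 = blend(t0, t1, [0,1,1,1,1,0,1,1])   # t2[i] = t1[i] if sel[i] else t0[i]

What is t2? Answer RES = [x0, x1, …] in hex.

RES = [ 0xe0  0xee  0xf9  0x2c  0xe3  0x2c  0x7a  0x9b ]

t0 = [0xe0, 0x4a, 0x5a, 0xcf, 0xee, 0x2c, 0xae, 0x9b]
t1 = [0x97, 0xee, 0xf9, 0x2c, 0xe3, 0xae, 0x7a, 0x9b]
t2 = [0xe0, 0xee, 0xf9, 0x2c, 0xe3, 0x2c, 0x7a, 0x9b]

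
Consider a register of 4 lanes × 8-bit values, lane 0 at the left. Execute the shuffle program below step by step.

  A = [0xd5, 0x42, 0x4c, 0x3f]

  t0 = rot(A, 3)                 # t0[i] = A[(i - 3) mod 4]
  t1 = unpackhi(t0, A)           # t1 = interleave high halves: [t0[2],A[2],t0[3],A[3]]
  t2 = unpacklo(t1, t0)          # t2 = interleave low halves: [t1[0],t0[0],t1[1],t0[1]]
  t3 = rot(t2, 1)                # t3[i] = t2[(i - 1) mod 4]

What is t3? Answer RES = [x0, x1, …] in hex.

RES = [0x4c, 0x3f, 0x42, 0x4c]

  t0: 42 4c 3f d5
  t1: 3f 4c d5 3f
  t2: 3f 42 4c 4c
  t3: 4c 3f 42 4c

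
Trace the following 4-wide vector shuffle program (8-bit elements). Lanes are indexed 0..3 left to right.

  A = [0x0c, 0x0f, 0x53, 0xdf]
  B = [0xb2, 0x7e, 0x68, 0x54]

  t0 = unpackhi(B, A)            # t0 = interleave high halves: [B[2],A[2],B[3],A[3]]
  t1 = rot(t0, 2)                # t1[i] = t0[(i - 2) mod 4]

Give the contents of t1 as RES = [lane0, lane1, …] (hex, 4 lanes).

→ t0 |68|53|54|df|
→ t1 |54|df|68|53|

RES = [0x54, 0xdf, 0x68, 0x53]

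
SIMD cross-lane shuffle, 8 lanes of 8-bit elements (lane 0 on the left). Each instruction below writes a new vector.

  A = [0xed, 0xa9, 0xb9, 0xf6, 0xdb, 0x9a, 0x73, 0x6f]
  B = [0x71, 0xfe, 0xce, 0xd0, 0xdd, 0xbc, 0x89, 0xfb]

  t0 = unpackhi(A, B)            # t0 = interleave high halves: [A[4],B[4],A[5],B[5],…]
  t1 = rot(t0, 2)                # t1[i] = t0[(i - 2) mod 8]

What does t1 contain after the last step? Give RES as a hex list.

→ t0 |db|dd|9a|bc|73|89|6f|fb|
→ t1 |6f|fb|db|dd|9a|bc|73|89|

RES = [ 0x6f  0xfb  0xdb  0xdd  0x9a  0xbc  0x73  0x89 ]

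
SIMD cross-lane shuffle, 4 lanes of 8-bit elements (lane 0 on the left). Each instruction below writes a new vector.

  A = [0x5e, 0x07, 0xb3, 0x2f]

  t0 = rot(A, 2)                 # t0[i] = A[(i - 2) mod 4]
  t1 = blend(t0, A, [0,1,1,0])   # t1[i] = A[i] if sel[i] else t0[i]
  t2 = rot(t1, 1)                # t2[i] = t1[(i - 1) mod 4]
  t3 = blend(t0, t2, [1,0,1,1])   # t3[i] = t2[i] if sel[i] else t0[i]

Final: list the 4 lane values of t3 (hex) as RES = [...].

RES = [0x07, 0x2f, 0x07, 0xb3]

t0 = [0xb3, 0x2f, 0x5e, 0x07]
t1 = [0xb3, 0x07, 0xb3, 0x07]
t2 = [0x07, 0xb3, 0x07, 0xb3]
t3 = [0x07, 0x2f, 0x07, 0xb3]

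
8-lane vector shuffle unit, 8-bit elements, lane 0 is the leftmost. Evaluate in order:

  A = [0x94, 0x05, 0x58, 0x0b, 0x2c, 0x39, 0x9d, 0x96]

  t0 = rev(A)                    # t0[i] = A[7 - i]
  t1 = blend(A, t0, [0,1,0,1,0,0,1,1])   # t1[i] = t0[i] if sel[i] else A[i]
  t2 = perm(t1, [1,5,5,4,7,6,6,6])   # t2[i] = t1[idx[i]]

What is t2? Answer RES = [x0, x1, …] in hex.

RES = [0x9d, 0x39, 0x39, 0x2c, 0x94, 0x05, 0x05, 0x05]

t0 = [0x96, 0x9d, 0x39, 0x2c, 0x0b, 0x58, 0x05, 0x94]
t1 = [0x94, 0x9d, 0x58, 0x2c, 0x2c, 0x39, 0x05, 0x94]
t2 = [0x9d, 0x39, 0x39, 0x2c, 0x94, 0x05, 0x05, 0x05]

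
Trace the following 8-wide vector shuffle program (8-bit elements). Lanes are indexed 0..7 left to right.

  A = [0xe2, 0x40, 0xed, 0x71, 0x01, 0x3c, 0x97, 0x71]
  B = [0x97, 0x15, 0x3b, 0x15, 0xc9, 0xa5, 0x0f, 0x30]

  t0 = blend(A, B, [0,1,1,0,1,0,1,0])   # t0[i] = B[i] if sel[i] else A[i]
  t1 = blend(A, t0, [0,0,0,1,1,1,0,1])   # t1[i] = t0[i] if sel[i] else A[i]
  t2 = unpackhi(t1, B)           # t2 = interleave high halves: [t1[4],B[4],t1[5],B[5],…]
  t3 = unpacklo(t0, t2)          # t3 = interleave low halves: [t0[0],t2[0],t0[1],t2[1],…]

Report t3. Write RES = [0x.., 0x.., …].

RES = [0xe2, 0xc9, 0x15, 0xc9, 0x3b, 0x3c, 0x71, 0xa5]

t0 = [0xe2, 0x15, 0x3b, 0x71, 0xc9, 0x3c, 0x0f, 0x71]
t1 = [0xe2, 0x40, 0xed, 0x71, 0xc9, 0x3c, 0x97, 0x71]
t2 = [0xc9, 0xc9, 0x3c, 0xa5, 0x97, 0x0f, 0x71, 0x30]
t3 = [0xe2, 0xc9, 0x15, 0xc9, 0x3b, 0x3c, 0x71, 0xa5]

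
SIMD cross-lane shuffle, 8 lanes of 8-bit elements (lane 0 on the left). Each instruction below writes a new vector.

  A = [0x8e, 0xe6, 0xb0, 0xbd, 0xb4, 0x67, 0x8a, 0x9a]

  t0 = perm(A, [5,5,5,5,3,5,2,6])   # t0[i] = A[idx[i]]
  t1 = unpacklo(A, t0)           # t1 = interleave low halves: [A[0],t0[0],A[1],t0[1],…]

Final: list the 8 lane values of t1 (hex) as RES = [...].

RES = [0x8e, 0x67, 0xe6, 0x67, 0xb0, 0x67, 0xbd, 0x67]

  t0: 67 67 67 67 bd 67 b0 8a
  t1: 8e 67 e6 67 b0 67 bd 67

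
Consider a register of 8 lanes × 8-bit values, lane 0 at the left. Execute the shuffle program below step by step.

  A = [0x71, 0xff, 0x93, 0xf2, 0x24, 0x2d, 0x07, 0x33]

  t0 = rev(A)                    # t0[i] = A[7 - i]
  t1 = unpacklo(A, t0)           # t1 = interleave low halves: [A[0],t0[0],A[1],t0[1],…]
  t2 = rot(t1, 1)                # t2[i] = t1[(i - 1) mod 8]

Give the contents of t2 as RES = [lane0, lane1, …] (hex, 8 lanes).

RES = [ 0x24  0x71  0x33  0xff  0x07  0x93  0x2d  0xf2 ]

  t0: 33 07 2d 24 f2 93 ff 71
  t1: 71 33 ff 07 93 2d f2 24
  t2: 24 71 33 ff 07 93 2d f2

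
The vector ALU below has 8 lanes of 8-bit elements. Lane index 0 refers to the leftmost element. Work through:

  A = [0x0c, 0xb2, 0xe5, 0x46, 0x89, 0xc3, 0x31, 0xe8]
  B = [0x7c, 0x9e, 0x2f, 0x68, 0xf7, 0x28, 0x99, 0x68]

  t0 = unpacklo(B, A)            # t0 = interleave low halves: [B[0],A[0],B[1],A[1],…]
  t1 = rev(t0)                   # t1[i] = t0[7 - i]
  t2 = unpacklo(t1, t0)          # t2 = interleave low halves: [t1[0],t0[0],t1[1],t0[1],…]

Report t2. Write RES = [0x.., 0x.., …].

RES = [0x46, 0x7c, 0x68, 0x0c, 0xe5, 0x9e, 0x2f, 0xb2]

→ t0 |7c|0c|9e|b2|2f|e5|68|46|
→ t1 |46|68|e5|2f|b2|9e|0c|7c|
→ t2 |46|7c|68|0c|e5|9e|2f|b2|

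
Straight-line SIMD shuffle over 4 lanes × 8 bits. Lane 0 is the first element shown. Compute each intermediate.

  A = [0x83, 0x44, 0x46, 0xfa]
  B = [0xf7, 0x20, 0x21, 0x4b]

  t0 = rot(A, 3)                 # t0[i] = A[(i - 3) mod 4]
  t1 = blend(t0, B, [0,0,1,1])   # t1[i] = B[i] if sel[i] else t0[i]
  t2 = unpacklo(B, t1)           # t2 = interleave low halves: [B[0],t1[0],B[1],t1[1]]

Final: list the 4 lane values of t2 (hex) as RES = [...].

RES = [ 0xf7  0x44  0x20  0x46 ]

  t0: 44 46 fa 83
  t1: 44 46 21 4b
  t2: f7 44 20 46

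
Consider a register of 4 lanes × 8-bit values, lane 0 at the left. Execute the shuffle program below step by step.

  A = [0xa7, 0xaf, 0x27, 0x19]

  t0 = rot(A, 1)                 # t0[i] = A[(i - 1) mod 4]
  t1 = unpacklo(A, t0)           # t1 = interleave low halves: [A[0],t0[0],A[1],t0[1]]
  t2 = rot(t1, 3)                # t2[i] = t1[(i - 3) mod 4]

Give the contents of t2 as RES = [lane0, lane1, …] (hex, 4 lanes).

→ t0 |19|a7|af|27|
→ t1 |a7|19|af|a7|
→ t2 |19|af|a7|a7|

RES = [0x19, 0xaf, 0xa7, 0xa7]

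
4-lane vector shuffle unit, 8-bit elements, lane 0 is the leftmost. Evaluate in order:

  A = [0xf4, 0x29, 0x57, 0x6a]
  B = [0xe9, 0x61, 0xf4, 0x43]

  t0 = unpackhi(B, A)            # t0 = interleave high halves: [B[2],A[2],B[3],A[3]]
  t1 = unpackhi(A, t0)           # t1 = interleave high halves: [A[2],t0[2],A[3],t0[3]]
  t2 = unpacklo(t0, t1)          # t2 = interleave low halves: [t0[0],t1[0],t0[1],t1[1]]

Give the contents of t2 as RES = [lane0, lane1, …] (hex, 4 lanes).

  t0: f4 57 43 6a
  t1: 57 43 6a 6a
  t2: f4 57 57 43

RES = [0xf4, 0x57, 0x57, 0x43]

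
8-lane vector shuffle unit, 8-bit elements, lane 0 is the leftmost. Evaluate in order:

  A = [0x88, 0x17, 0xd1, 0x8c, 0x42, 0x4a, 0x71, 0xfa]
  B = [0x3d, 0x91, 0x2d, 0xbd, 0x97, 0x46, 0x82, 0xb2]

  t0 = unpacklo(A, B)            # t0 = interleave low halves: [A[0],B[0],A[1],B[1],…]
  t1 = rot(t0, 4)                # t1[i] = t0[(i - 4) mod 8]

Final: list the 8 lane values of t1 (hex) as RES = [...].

RES = [ 0xd1  0x2d  0x8c  0xbd  0x88  0x3d  0x17  0x91 ]

t0 = [0x88, 0x3d, 0x17, 0x91, 0xd1, 0x2d, 0x8c, 0xbd]
t1 = [0xd1, 0x2d, 0x8c, 0xbd, 0x88, 0x3d, 0x17, 0x91]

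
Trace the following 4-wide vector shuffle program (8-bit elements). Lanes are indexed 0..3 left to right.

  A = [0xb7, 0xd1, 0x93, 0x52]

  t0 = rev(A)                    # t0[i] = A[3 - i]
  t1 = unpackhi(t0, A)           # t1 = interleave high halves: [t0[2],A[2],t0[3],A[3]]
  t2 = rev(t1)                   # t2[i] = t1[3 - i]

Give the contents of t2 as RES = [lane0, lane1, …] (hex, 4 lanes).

RES = [ 0x52  0xb7  0x93  0xd1 ]

  t0: 52 93 d1 b7
  t1: d1 93 b7 52
  t2: 52 b7 93 d1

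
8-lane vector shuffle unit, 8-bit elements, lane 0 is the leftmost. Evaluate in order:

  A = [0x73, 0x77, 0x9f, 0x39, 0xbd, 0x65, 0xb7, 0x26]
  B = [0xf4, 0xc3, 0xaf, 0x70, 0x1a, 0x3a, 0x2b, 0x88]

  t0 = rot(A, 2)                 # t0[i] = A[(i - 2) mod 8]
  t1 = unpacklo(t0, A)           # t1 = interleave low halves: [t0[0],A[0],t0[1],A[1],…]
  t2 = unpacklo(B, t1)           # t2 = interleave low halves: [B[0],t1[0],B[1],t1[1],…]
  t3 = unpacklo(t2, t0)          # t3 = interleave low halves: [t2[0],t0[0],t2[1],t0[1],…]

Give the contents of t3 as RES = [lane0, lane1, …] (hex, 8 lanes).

→ t0 |b7|26|73|77|9f|39|bd|65|
→ t1 |b7|73|26|77|73|9f|77|39|
→ t2 |f4|b7|c3|73|af|26|70|77|
→ t3 |f4|b7|b7|26|c3|73|73|77|

RES = [0xf4, 0xb7, 0xb7, 0x26, 0xc3, 0x73, 0x73, 0x77]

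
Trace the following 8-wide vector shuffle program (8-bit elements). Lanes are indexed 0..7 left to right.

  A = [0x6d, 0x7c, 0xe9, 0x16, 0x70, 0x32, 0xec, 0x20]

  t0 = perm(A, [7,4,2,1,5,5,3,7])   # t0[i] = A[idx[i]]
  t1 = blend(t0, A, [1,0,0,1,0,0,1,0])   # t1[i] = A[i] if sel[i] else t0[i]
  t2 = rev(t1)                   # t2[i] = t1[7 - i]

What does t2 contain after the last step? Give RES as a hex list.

  t0: 20 70 e9 7c 32 32 16 20
  t1: 6d 70 e9 16 32 32 ec 20
  t2: 20 ec 32 32 16 e9 70 6d

RES = [0x20, 0xec, 0x32, 0x32, 0x16, 0xe9, 0x70, 0x6d]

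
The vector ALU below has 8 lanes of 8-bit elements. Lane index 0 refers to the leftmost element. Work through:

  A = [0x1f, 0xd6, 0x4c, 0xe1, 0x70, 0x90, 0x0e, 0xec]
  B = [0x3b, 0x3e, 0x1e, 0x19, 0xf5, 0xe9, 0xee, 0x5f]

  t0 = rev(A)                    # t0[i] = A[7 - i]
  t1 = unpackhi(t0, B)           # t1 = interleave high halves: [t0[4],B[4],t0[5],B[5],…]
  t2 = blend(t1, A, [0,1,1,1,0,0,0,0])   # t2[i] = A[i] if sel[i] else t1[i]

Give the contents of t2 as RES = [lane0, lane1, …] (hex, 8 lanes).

RES = [ 0xe1  0xd6  0x4c  0xe1  0xd6  0xee  0x1f  0x5f ]

  t0: ec 0e 90 70 e1 4c d6 1f
  t1: e1 f5 4c e9 d6 ee 1f 5f
  t2: e1 d6 4c e1 d6 ee 1f 5f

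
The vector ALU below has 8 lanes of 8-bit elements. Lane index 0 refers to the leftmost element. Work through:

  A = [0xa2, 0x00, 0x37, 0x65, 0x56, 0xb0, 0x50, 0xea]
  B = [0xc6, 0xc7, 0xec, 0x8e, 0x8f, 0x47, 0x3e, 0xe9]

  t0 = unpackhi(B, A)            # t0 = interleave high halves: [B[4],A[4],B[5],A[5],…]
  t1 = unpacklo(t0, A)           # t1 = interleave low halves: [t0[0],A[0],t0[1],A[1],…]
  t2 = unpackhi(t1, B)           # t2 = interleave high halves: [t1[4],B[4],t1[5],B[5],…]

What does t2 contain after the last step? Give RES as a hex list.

→ t0 |8f|56|47|b0|3e|50|e9|ea|
→ t1 |8f|a2|56|00|47|37|b0|65|
→ t2 |47|8f|37|47|b0|3e|65|e9|

RES = [0x47, 0x8f, 0x37, 0x47, 0xb0, 0x3e, 0x65, 0xe9]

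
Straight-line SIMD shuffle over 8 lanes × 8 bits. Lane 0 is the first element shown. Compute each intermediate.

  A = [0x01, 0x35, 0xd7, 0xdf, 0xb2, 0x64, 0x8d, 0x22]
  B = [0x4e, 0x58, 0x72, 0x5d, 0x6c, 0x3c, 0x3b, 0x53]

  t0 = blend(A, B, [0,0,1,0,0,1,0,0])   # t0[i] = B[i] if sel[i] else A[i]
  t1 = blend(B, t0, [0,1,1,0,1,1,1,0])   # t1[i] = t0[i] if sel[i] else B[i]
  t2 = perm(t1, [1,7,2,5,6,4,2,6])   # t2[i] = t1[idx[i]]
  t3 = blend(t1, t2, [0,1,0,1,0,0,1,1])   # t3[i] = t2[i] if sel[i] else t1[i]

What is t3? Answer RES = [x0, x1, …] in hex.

t0 = [0x01, 0x35, 0x72, 0xdf, 0xb2, 0x3c, 0x8d, 0x22]
t1 = [0x4e, 0x35, 0x72, 0x5d, 0xb2, 0x3c, 0x8d, 0x53]
t2 = [0x35, 0x53, 0x72, 0x3c, 0x8d, 0xb2, 0x72, 0x8d]
t3 = [0x4e, 0x53, 0x72, 0x3c, 0xb2, 0x3c, 0x72, 0x8d]

RES = [ 0x4e  0x53  0x72  0x3c  0xb2  0x3c  0x72  0x8d ]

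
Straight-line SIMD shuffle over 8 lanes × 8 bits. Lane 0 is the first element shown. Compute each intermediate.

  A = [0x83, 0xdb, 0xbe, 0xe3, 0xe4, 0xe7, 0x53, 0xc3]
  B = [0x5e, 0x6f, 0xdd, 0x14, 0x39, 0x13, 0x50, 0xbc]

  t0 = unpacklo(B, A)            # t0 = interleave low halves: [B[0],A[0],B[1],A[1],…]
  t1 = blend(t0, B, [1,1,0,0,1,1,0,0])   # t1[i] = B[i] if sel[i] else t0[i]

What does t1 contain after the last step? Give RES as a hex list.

→ t0 |5e|83|6f|db|dd|be|14|e3|
→ t1 |5e|6f|6f|db|39|13|14|e3|

RES = [ 0x5e  0x6f  0x6f  0xdb  0x39  0x13  0x14  0xe3 ]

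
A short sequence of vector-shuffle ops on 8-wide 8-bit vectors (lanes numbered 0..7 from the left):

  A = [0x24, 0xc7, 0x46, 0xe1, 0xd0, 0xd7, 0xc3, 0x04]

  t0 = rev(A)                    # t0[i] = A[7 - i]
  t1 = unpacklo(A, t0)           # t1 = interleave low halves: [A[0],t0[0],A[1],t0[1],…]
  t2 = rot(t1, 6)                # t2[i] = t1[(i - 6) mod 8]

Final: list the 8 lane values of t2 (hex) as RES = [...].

t0 = [0x04, 0xc3, 0xd7, 0xd0, 0xe1, 0x46, 0xc7, 0x24]
t1 = [0x24, 0x04, 0xc7, 0xc3, 0x46, 0xd7, 0xe1, 0xd0]
t2 = [0xc7, 0xc3, 0x46, 0xd7, 0xe1, 0xd0, 0x24, 0x04]

RES = [0xc7, 0xc3, 0x46, 0xd7, 0xe1, 0xd0, 0x24, 0x04]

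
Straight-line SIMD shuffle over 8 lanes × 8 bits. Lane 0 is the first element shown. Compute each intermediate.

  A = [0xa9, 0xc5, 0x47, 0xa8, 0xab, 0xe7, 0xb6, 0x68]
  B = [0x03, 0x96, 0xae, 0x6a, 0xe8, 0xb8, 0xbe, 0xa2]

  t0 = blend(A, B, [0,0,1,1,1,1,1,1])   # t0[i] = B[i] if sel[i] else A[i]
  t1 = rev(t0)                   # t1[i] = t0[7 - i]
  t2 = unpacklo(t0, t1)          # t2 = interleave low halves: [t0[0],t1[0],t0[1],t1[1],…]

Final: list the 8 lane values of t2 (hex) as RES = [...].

RES = [0xa9, 0xa2, 0xc5, 0xbe, 0xae, 0xb8, 0x6a, 0xe8]

→ t0 |a9|c5|ae|6a|e8|b8|be|a2|
→ t1 |a2|be|b8|e8|6a|ae|c5|a9|
→ t2 |a9|a2|c5|be|ae|b8|6a|e8|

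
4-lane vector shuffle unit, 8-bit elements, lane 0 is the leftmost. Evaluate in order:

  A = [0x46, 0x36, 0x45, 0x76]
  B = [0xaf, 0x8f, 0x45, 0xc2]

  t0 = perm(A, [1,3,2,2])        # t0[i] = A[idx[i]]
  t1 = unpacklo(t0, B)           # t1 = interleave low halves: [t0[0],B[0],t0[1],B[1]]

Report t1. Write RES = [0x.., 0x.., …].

RES = [0x36, 0xaf, 0x76, 0x8f]

t0 = [0x36, 0x76, 0x45, 0x45]
t1 = [0x36, 0xaf, 0x76, 0x8f]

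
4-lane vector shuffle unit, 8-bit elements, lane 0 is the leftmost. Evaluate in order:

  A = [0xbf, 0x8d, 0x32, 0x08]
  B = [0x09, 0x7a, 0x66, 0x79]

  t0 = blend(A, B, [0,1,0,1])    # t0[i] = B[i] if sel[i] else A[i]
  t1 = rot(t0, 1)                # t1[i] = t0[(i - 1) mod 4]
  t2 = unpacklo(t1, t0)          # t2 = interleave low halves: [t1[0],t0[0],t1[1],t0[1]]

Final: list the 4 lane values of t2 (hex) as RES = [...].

RES = [ 0x79  0xbf  0xbf  0x7a ]

→ t0 |bf|7a|32|79|
→ t1 |79|bf|7a|32|
→ t2 |79|bf|bf|7a|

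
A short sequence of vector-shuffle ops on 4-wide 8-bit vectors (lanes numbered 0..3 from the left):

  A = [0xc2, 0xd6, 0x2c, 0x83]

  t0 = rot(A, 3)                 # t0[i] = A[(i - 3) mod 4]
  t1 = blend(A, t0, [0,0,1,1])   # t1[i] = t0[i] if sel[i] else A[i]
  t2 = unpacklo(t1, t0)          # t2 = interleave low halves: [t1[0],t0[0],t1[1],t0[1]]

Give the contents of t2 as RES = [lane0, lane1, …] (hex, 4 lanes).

RES = [ 0xc2  0xd6  0xd6  0x2c ]

→ t0 |d6|2c|83|c2|
→ t1 |c2|d6|83|c2|
→ t2 |c2|d6|d6|2c|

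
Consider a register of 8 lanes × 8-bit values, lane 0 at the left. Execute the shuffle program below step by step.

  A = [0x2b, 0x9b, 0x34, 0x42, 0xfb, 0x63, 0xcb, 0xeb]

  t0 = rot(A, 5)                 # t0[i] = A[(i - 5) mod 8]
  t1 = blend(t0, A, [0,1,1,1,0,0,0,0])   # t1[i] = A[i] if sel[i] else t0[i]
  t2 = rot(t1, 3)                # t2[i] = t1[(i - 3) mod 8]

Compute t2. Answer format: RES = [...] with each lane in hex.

t0 = [0x42, 0xfb, 0x63, 0xcb, 0xeb, 0x2b, 0x9b, 0x34]
t1 = [0x42, 0x9b, 0x34, 0x42, 0xeb, 0x2b, 0x9b, 0x34]
t2 = [0x2b, 0x9b, 0x34, 0x42, 0x9b, 0x34, 0x42, 0xeb]

RES = [ 0x2b  0x9b  0x34  0x42  0x9b  0x34  0x42  0xeb ]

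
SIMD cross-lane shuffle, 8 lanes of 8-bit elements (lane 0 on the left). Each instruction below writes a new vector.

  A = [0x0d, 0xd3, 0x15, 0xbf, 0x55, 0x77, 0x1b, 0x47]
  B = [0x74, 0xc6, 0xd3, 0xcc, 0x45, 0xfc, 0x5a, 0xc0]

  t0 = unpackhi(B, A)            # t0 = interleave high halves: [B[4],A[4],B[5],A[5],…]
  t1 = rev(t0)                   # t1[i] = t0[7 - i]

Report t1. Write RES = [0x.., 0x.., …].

  t0: 45 55 fc 77 5a 1b c0 47
  t1: 47 c0 1b 5a 77 fc 55 45

RES = [ 0x47  0xc0  0x1b  0x5a  0x77  0xfc  0x55  0x45 ]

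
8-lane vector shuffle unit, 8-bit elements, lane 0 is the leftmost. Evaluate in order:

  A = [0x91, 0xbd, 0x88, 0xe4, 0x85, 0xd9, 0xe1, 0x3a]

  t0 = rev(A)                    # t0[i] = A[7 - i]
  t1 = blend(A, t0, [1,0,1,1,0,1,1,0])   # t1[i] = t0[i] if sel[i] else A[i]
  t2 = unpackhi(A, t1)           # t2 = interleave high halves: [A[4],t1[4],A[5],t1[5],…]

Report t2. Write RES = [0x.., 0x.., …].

RES = [0x85, 0x85, 0xd9, 0x88, 0xe1, 0xbd, 0x3a, 0x3a]

  t0: 3a e1 d9 85 e4 88 bd 91
  t1: 3a bd d9 85 85 88 bd 3a
  t2: 85 85 d9 88 e1 bd 3a 3a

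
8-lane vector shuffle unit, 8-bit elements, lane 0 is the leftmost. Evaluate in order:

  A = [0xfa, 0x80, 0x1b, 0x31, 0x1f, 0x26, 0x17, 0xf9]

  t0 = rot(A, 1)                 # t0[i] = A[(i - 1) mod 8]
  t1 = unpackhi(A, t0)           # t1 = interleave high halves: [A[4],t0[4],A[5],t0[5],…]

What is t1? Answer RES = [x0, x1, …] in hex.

→ t0 |f9|fa|80|1b|31|1f|26|17|
→ t1 |1f|31|26|1f|17|26|f9|17|

RES = [0x1f, 0x31, 0x26, 0x1f, 0x17, 0x26, 0xf9, 0x17]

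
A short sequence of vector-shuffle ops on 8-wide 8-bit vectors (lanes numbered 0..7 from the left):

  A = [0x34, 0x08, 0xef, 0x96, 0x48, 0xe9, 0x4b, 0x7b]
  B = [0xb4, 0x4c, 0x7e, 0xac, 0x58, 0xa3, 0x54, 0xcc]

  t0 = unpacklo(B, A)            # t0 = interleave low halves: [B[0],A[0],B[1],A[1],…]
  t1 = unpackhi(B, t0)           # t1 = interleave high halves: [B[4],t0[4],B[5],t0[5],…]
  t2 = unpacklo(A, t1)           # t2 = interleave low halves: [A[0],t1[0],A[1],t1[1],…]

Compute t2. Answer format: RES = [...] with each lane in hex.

RES = [ 0x34  0x58  0x08  0x7e  0xef  0xa3  0x96  0xef ]

→ t0 |b4|34|4c|08|7e|ef|ac|96|
→ t1 |58|7e|a3|ef|54|ac|cc|96|
→ t2 |34|58|08|7e|ef|a3|96|ef|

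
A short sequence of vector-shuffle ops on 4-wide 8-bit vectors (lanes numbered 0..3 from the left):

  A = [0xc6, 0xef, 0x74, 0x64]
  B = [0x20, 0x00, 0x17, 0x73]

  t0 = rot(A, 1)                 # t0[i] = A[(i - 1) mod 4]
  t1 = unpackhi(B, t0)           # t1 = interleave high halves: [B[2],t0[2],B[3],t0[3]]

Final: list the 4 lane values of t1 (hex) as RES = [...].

RES = [0x17, 0xef, 0x73, 0x74]

→ t0 |64|c6|ef|74|
→ t1 |17|ef|73|74|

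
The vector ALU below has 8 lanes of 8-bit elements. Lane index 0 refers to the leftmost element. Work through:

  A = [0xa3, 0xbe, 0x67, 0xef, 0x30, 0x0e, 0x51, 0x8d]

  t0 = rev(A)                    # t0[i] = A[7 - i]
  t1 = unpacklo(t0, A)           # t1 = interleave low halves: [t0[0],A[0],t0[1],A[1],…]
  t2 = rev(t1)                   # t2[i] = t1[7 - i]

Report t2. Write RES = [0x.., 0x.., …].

t0 = [0x8d, 0x51, 0x0e, 0x30, 0xef, 0x67, 0xbe, 0xa3]
t1 = [0x8d, 0xa3, 0x51, 0xbe, 0x0e, 0x67, 0x30, 0xef]
t2 = [0xef, 0x30, 0x67, 0x0e, 0xbe, 0x51, 0xa3, 0x8d]

RES = [ 0xef  0x30  0x67  0x0e  0xbe  0x51  0xa3  0x8d ]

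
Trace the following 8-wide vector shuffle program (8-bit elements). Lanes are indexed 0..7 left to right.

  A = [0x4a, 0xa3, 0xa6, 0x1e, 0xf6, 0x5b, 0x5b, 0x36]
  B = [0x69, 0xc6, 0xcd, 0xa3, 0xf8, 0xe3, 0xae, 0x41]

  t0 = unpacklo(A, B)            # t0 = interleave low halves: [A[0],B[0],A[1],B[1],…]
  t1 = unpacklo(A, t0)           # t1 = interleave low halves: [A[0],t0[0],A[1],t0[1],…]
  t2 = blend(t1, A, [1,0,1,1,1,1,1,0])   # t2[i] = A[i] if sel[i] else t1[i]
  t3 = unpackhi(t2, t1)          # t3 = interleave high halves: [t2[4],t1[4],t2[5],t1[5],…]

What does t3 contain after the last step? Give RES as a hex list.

→ t0 |4a|69|a3|c6|a6|cd|1e|a3|
→ t1 |4a|4a|a3|69|a6|a3|1e|c6|
→ t2 |4a|4a|a6|1e|f6|5b|5b|c6|
→ t3 |f6|a6|5b|a3|5b|1e|c6|c6|

RES = [ 0xf6  0xa6  0x5b  0xa3  0x5b  0x1e  0xc6  0xc6 ]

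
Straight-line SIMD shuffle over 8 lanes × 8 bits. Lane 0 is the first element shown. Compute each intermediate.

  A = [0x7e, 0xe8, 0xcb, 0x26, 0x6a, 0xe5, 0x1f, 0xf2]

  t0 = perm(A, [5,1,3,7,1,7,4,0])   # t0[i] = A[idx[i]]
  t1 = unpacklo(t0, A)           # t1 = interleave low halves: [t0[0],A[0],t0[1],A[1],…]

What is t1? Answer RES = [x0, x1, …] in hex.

RES = [0xe5, 0x7e, 0xe8, 0xe8, 0x26, 0xcb, 0xf2, 0x26]

  t0: e5 e8 26 f2 e8 f2 6a 7e
  t1: e5 7e e8 e8 26 cb f2 26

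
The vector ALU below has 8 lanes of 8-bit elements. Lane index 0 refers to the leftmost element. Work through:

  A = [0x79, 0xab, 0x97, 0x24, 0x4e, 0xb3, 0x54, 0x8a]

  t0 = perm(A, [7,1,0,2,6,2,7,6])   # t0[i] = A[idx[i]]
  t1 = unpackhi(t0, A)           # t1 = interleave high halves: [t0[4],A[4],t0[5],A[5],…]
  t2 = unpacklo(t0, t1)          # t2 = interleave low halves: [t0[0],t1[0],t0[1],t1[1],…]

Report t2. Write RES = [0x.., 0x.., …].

  t0: 8a ab 79 97 54 97 8a 54
  t1: 54 4e 97 b3 8a 54 54 8a
  t2: 8a 54 ab 4e 79 97 97 b3

RES = [0x8a, 0x54, 0xab, 0x4e, 0x79, 0x97, 0x97, 0xb3]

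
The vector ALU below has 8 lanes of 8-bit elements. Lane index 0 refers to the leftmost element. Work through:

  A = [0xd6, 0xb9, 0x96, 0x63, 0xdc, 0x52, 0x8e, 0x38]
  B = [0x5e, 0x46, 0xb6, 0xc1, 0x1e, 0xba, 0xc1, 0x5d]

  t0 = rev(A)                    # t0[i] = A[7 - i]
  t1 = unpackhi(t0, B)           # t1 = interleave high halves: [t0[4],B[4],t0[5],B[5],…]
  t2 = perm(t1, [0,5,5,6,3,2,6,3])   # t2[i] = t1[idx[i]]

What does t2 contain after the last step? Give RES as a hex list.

RES = [ 0x63  0xc1  0xc1  0xd6  0xba  0x96  0xd6  0xba ]

  t0: 38 8e 52 dc 63 96 b9 d6
  t1: 63 1e 96 ba b9 c1 d6 5d
  t2: 63 c1 c1 d6 ba 96 d6 ba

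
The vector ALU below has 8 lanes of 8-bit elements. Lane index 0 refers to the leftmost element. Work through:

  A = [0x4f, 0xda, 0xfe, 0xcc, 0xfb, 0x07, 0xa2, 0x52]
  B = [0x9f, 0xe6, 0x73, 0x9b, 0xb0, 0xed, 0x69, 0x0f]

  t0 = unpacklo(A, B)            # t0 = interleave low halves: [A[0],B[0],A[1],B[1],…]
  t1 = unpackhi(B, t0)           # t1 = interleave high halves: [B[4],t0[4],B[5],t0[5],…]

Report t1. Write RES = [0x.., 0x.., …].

RES = [ 0xb0  0xfe  0xed  0x73  0x69  0xcc  0x0f  0x9b ]

→ t0 |4f|9f|da|e6|fe|73|cc|9b|
→ t1 |b0|fe|ed|73|69|cc|0f|9b|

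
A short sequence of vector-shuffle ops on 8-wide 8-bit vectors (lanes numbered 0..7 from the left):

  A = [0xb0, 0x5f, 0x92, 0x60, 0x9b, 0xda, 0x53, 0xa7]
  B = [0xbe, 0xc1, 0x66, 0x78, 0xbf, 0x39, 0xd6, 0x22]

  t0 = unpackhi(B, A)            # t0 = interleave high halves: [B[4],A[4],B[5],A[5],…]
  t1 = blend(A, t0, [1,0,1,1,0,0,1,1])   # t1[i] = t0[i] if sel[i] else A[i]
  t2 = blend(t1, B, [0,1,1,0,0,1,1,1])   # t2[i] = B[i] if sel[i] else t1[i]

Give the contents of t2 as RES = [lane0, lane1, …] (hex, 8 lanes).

→ t0 |bf|9b|39|da|d6|53|22|a7|
→ t1 |bf|5f|39|da|9b|da|22|a7|
→ t2 |bf|c1|66|da|9b|39|d6|22|

RES = [0xbf, 0xc1, 0x66, 0xda, 0x9b, 0x39, 0xd6, 0x22]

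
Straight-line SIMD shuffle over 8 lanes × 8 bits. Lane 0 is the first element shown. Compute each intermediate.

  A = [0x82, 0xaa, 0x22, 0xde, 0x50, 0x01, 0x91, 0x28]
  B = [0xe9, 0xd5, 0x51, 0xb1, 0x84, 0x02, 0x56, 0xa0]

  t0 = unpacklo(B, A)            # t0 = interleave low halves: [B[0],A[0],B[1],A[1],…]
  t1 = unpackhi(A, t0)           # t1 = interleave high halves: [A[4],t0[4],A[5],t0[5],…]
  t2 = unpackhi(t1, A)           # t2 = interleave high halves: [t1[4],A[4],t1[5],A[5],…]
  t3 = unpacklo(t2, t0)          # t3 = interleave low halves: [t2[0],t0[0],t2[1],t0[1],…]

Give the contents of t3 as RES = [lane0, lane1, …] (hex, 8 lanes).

  t0: e9 82 d5 aa 51 22 b1 de
  t1: 50 51 01 22 91 b1 28 de
  t2: 91 50 b1 01 28 91 de 28
  t3: 91 e9 50 82 b1 d5 01 aa

RES = [0x91, 0xe9, 0x50, 0x82, 0xb1, 0xd5, 0x01, 0xaa]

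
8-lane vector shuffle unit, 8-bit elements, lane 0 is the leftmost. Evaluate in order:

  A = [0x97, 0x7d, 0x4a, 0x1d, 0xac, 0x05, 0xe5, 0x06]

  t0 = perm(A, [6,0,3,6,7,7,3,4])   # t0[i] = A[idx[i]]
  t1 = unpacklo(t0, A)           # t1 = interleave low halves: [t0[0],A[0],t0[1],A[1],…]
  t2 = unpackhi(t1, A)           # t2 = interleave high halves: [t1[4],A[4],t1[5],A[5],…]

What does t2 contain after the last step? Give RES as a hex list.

  t0: e5 97 1d e5 06 06 1d ac
  t1: e5 97 97 7d 1d 4a e5 1d
  t2: 1d ac 4a 05 e5 e5 1d 06

RES = [0x1d, 0xac, 0x4a, 0x05, 0xe5, 0xe5, 0x1d, 0x06]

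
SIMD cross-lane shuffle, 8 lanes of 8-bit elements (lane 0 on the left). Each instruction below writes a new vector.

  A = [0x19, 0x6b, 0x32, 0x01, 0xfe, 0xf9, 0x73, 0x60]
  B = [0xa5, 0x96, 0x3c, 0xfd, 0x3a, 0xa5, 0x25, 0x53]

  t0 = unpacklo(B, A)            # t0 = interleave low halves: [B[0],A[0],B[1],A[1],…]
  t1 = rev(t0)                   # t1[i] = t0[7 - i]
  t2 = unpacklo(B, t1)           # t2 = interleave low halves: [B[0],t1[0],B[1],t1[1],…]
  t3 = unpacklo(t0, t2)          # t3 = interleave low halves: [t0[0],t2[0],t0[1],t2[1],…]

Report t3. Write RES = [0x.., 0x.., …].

RES = [ 0xa5  0xa5  0x19  0x01  0x96  0x96  0x6b  0xfd ]

  t0: a5 19 96 6b 3c 32 fd 01
  t1: 01 fd 32 3c 6b 96 19 a5
  t2: a5 01 96 fd 3c 32 fd 3c
  t3: a5 a5 19 01 96 96 6b fd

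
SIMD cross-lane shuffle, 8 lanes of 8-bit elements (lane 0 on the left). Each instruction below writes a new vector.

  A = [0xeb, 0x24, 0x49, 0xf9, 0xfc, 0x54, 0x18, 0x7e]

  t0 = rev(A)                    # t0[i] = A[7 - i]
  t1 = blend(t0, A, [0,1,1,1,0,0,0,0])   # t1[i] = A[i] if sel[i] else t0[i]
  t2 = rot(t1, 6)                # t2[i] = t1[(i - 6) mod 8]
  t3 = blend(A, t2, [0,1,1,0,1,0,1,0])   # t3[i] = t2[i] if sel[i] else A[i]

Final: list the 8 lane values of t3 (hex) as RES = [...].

→ t0 |7e|18|54|fc|f9|49|24|eb|
→ t1 |7e|24|49|f9|f9|49|24|eb|
→ t2 |49|f9|f9|49|24|eb|7e|24|
→ t3 |eb|f9|f9|f9|24|54|7e|7e|

RES = [0xeb, 0xf9, 0xf9, 0xf9, 0x24, 0x54, 0x7e, 0x7e]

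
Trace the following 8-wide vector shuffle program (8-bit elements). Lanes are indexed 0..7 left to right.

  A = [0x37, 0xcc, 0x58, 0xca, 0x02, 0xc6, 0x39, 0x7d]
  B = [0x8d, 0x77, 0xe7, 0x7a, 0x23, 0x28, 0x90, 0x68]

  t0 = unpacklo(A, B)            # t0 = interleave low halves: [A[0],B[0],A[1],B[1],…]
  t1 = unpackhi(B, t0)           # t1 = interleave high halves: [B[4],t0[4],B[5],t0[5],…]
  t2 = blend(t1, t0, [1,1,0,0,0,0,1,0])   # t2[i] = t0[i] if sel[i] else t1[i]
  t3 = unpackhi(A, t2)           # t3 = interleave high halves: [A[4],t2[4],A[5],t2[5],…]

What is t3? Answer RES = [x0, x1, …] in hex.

RES = [ 0x02  0x90  0xc6  0xca  0x39  0xca  0x7d  0x7a ]

→ t0 |37|8d|cc|77|58|e7|ca|7a|
→ t1 |23|58|28|e7|90|ca|68|7a|
→ t2 |37|8d|28|e7|90|ca|ca|7a|
→ t3 |02|90|c6|ca|39|ca|7d|7a|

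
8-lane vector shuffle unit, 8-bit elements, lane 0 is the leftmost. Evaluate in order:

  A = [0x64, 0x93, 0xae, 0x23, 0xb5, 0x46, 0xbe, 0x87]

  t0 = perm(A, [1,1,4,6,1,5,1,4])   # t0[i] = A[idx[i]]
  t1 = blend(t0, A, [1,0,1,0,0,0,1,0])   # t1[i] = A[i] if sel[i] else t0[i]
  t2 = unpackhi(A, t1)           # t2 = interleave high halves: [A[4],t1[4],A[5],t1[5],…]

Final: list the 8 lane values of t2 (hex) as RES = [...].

RES = [ 0xb5  0x93  0x46  0x46  0xbe  0xbe  0x87  0xb5 ]

t0 = [0x93, 0x93, 0xb5, 0xbe, 0x93, 0x46, 0x93, 0xb5]
t1 = [0x64, 0x93, 0xae, 0xbe, 0x93, 0x46, 0xbe, 0xb5]
t2 = [0xb5, 0x93, 0x46, 0x46, 0xbe, 0xbe, 0x87, 0xb5]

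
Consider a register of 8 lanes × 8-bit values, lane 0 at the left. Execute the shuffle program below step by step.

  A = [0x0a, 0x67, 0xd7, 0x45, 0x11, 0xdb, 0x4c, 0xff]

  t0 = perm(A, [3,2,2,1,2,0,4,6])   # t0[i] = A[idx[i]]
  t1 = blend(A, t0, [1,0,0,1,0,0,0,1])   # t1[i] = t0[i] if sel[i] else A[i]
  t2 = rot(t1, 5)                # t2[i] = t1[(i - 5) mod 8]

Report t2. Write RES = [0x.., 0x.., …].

RES = [0x67, 0x11, 0xdb, 0x4c, 0x4c, 0x45, 0x67, 0xd7]

→ t0 |45|d7|d7|67|d7|0a|11|4c|
→ t1 |45|67|d7|67|11|db|4c|4c|
→ t2 |67|11|db|4c|4c|45|67|d7|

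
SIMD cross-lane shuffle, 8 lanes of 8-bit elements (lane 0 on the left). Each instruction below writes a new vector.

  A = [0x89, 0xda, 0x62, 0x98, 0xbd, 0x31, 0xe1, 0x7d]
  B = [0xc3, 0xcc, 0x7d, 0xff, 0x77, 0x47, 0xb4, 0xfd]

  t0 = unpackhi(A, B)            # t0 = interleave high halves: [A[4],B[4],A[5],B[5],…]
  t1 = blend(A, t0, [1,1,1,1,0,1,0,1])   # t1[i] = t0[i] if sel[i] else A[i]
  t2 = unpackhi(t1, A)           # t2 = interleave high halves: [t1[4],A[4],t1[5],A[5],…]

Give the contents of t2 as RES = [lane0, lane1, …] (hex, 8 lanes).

  t0: bd 77 31 47 e1 b4 7d fd
  t1: bd 77 31 47 bd b4 e1 fd
  t2: bd bd b4 31 e1 e1 fd 7d

RES = [0xbd, 0xbd, 0xb4, 0x31, 0xe1, 0xe1, 0xfd, 0x7d]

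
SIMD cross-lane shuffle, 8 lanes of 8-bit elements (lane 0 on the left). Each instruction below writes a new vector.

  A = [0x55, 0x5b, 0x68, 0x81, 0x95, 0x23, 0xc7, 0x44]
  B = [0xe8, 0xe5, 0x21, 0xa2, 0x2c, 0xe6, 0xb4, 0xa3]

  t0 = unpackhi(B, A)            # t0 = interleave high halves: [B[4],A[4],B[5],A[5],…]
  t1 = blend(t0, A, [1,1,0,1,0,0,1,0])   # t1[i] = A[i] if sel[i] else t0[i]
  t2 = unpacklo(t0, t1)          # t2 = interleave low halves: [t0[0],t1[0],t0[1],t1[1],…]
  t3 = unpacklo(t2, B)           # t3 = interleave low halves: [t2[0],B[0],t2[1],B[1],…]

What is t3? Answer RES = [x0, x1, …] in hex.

t0 = [0x2c, 0x95, 0xe6, 0x23, 0xb4, 0xc7, 0xa3, 0x44]
t1 = [0x55, 0x5b, 0xe6, 0x81, 0xb4, 0xc7, 0xc7, 0x44]
t2 = [0x2c, 0x55, 0x95, 0x5b, 0xe6, 0xe6, 0x23, 0x81]
t3 = [0x2c, 0xe8, 0x55, 0xe5, 0x95, 0x21, 0x5b, 0xa2]

RES = [0x2c, 0xe8, 0x55, 0xe5, 0x95, 0x21, 0x5b, 0xa2]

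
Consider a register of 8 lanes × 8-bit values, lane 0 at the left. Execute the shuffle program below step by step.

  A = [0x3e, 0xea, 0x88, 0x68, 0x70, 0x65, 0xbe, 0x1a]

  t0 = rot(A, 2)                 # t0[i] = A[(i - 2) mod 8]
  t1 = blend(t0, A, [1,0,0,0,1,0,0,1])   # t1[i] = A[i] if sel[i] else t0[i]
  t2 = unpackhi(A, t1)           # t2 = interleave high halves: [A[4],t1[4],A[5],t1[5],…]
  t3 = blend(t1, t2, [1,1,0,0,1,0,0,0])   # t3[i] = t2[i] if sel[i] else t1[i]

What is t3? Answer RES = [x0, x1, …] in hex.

→ t0 |be|1a|3e|ea|88|68|70|65|
→ t1 |3e|1a|3e|ea|70|68|70|1a|
→ t2 |70|70|65|68|be|70|1a|1a|
→ t3 |70|70|3e|ea|be|68|70|1a|

RES = [ 0x70  0x70  0x3e  0xea  0xbe  0x68  0x70  0x1a ]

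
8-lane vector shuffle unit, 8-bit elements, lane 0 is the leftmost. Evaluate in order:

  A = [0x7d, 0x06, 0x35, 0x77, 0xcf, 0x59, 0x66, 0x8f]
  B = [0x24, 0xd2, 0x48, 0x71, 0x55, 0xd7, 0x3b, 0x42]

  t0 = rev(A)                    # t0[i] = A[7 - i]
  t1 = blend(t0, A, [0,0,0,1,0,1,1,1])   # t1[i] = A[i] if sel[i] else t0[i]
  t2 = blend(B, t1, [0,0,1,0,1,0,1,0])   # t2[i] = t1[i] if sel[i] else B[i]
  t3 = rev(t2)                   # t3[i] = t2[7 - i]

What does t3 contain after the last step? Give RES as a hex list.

RES = [ 0x42  0x66  0xd7  0x77  0x71  0x59  0xd2  0x24 ]

→ t0 |8f|66|59|cf|77|35|06|7d|
→ t1 |8f|66|59|77|77|59|66|8f|
→ t2 |24|d2|59|71|77|d7|66|42|
→ t3 |42|66|d7|77|71|59|d2|24|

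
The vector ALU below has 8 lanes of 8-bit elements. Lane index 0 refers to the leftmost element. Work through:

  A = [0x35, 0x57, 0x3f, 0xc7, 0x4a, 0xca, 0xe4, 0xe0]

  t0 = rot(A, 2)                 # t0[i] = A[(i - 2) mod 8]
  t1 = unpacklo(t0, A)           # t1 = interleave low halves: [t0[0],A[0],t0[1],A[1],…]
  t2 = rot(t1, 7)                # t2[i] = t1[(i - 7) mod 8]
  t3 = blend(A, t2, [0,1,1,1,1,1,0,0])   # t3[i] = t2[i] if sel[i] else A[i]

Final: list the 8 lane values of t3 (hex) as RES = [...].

RES = [0x35, 0xe0, 0x57, 0x35, 0x3f, 0x57, 0xe4, 0xe0]

→ t0 |e4|e0|35|57|3f|c7|4a|ca|
→ t1 |e4|35|e0|57|35|3f|57|c7|
→ t2 |35|e0|57|35|3f|57|c7|e4|
→ t3 |35|e0|57|35|3f|57|e4|e0|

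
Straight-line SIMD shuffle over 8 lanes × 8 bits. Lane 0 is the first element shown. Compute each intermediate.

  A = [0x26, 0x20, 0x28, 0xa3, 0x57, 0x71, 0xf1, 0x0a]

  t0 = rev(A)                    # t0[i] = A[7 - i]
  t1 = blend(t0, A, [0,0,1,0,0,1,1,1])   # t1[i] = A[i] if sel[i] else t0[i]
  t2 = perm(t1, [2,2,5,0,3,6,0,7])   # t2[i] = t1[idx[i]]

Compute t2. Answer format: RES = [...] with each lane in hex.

RES = [0x28, 0x28, 0x71, 0x0a, 0x57, 0xf1, 0x0a, 0x0a]

→ t0 |0a|f1|71|57|a3|28|20|26|
→ t1 |0a|f1|28|57|a3|71|f1|0a|
→ t2 |28|28|71|0a|57|f1|0a|0a|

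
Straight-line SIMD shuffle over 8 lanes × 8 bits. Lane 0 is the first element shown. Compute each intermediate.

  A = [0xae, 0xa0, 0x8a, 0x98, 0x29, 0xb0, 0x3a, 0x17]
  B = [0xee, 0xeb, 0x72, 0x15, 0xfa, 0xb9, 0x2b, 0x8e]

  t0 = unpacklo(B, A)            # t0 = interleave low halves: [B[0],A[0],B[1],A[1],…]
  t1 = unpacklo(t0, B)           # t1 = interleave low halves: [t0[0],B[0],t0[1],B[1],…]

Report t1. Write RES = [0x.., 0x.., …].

  t0: ee ae eb a0 72 8a 15 98
  t1: ee ee ae eb eb 72 a0 15

RES = [0xee, 0xee, 0xae, 0xeb, 0xeb, 0x72, 0xa0, 0x15]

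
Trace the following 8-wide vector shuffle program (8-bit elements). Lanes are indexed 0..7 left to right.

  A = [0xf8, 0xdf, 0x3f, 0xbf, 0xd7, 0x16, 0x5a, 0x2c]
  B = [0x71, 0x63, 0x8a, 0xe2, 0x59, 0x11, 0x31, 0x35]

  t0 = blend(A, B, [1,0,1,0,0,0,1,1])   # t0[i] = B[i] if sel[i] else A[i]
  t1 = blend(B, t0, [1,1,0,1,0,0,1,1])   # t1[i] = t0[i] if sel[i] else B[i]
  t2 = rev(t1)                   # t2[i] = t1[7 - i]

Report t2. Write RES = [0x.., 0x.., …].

RES = [ 0x35  0x31  0x11  0x59  0xbf  0x8a  0xdf  0x71 ]

t0 = [0x71, 0xdf, 0x8a, 0xbf, 0xd7, 0x16, 0x31, 0x35]
t1 = [0x71, 0xdf, 0x8a, 0xbf, 0x59, 0x11, 0x31, 0x35]
t2 = [0x35, 0x31, 0x11, 0x59, 0xbf, 0x8a, 0xdf, 0x71]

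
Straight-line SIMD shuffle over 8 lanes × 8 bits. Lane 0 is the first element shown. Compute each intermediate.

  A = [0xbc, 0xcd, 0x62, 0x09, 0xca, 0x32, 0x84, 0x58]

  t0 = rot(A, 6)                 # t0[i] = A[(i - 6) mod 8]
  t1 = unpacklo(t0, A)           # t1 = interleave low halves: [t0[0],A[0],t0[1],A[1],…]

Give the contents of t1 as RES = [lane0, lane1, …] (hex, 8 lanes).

→ t0 |62|09|ca|32|84|58|bc|cd|
→ t1 |62|bc|09|cd|ca|62|32|09|

RES = [ 0x62  0xbc  0x09  0xcd  0xca  0x62  0x32  0x09 ]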